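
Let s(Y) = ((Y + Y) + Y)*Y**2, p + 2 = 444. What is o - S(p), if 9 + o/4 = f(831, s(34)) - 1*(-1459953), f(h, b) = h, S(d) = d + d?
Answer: 5842216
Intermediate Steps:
p = 442 (p = -2 + 444 = 442)
S(d) = 2*d
s(Y) = 3*Y**3 (s(Y) = (2*Y + Y)*Y**2 = (3*Y)*Y**2 = 3*Y**3)
o = 5843100 (o = -36 + 4*(831 - 1*(-1459953)) = -36 + 4*(831 + 1459953) = -36 + 4*1460784 = -36 + 5843136 = 5843100)
o - S(p) = 5843100 - 2*442 = 5843100 - 1*884 = 5843100 - 884 = 5842216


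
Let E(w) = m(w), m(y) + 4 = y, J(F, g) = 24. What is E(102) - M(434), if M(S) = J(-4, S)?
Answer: 74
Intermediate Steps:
m(y) = -4 + y
E(w) = -4 + w
M(S) = 24
E(102) - M(434) = (-4 + 102) - 1*24 = 98 - 24 = 74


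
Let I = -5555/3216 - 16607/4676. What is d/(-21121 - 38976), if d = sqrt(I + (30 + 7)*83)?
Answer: -sqrt(2708156582515209)/56483727972 ≈ -0.00092133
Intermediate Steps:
I = -19845823/3759504 (I = -5555*1/3216 - 16607*1/4676 = -5555/3216 - 16607/4676 = -19845823/3759504 ≈ -5.2788)
d = sqrt(2708156582515209)/939876 (d = sqrt(-19845823/3759504 + (30 + 7)*83) = sqrt(-19845823/3759504 + 37*83) = sqrt(-19845823/3759504 + 3071) = sqrt(11525590961/3759504) = sqrt(2708156582515209)/939876 ≈ 55.369)
d/(-21121 - 38976) = (sqrt(2708156582515209)/939876)/(-21121 - 38976) = (sqrt(2708156582515209)/939876)/(-60097) = (sqrt(2708156582515209)/939876)*(-1/60097) = -sqrt(2708156582515209)/56483727972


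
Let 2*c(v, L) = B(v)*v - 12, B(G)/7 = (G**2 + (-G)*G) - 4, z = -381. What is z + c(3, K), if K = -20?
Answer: -429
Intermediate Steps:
B(G) = -28 (B(G) = 7*((G**2 + (-G)*G) - 4) = 7*((G**2 - G**2) - 4) = 7*(0 - 4) = 7*(-4) = -28)
c(v, L) = -6 - 14*v (c(v, L) = (-28*v - 12)/2 = (-12 - 28*v)/2 = -6 - 14*v)
z + c(3, K) = -381 + (-6 - 14*3) = -381 + (-6 - 42) = -381 - 48 = -429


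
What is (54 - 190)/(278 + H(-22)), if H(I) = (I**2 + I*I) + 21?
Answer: -136/1267 ≈ -0.10734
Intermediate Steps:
H(I) = 21 + 2*I**2 (H(I) = (I**2 + I**2) + 21 = 2*I**2 + 21 = 21 + 2*I**2)
(54 - 190)/(278 + H(-22)) = (54 - 190)/(278 + (21 + 2*(-22)**2)) = -136/(278 + (21 + 2*484)) = -136/(278 + (21 + 968)) = -136/(278 + 989) = -136/1267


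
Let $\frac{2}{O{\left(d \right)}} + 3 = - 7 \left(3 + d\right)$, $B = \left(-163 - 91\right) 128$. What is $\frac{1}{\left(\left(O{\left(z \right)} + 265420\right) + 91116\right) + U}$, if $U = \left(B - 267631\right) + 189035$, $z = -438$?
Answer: $\frac{1521}{373295989} \approx 4.0745 \cdot 10^{-6}$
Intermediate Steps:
$B = -32512$ ($B = \left(-254\right) 128 = -32512$)
$O{\left(d \right)} = \frac{2}{-24 - 7 d}$ ($O{\left(d \right)} = \frac{2}{-3 - 7 \left(3 + d\right)} = \frac{2}{-3 - \left(21 + 7 d\right)} = \frac{2}{-24 - 7 d}$)
$U = -111108$ ($U = \left(-32512 - 267631\right) + 189035 = -300143 + 189035 = -111108$)
$\frac{1}{\left(\left(O{\left(z \right)} + 265420\right) + 91116\right) + U} = \frac{1}{\left(\left(- \frac{2}{24 + 7 \left(-438\right)} + 265420\right) + 91116\right) - 111108} = \frac{1}{\left(\left(- \frac{2}{24 - 3066} + 265420\right) + 91116\right) - 111108} = \frac{1}{\left(\left(- \frac{2}{-3042} + 265420\right) + 91116\right) - 111108} = \frac{1}{\left(\left(\left(-2\right) \left(- \frac{1}{3042}\right) + 265420\right) + 91116\right) - 111108} = \frac{1}{\left(\left(\frac{1}{1521} + 265420\right) + 91116\right) - 111108} = \frac{1}{\left(\frac{403703821}{1521} + 91116\right) - 111108} = \frac{1}{\frac{542291257}{1521} - 111108} = \frac{1}{\frac{373295989}{1521}} = \frac{1521}{373295989}$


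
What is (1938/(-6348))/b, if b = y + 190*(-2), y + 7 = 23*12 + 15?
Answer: 323/101568 ≈ 0.0031801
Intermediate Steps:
y = 284 (y = -7 + (23*12 + 15) = -7 + (276 + 15) = -7 + 291 = 284)
b = -96 (b = 284 + 190*(-2) = 284 - 380 = -96)
(1938/(-6348))/b = (1938/(-6348))/(-96) = (1938*(-1/6348))*(-1/96) = -323/1058*(-1/96) = 323/101568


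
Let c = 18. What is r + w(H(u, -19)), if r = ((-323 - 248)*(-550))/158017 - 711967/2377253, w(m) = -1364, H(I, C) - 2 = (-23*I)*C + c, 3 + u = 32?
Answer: -511747598863353/375646387301 ≈ -1362.3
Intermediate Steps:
u = 29 (u = -3 + 32 = 29)
H(I, C) = 20 - 23*C*I (H(I, C) = 2 + ((-23*I)*C + 18) = 2 + (-23*C*I + 18) = 2 + (18 - 23*C*I) = 20 - 23*C*I)
r = 634073415211/375646387301 (r = -571*(-550)*(1/158017) - 711967*1/2377253 = 314050*(1/158017) - 711967/2377253 = 314050/158017 - 711967/2377253 = 634073415211/375646387301 ≈ 1.6880)
r + w(H(u, -19)) = 634073415211/375646387301 - 1364 = -511747598863353/375646387301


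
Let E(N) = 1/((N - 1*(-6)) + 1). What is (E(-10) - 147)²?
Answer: 195364/9 ≈ 21707.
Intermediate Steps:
E(N) = 1/(7 + N) (E(N) = 1/((N + 6) + 1) = 1/((6 + N) + 1) = 1/(7 + N))
(E(-10) - 147)² = (1/(7 - 10) - 147)² = (1/(-3) - 147)² = (-⅓ - 147)² = (-442/3)² = 195364/9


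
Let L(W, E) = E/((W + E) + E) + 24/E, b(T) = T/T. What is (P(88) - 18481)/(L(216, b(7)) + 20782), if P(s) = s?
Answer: -1336558/1511903 ≈ -0.88402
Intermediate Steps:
b(T) = 1
L(W, E) = 24/E + E/(W + 2*E) (L(W, E) = E/((E + W) + E) + 24/E = E/(W + 2*E) + 24/E = 24/E + E/(W + 2*E))
(P(88) - 18481)/(L(216, b(7)) + 20782) = (88 - 18481)/((1² + 24*216 + 48*1)/(1*(216 + 2*1)) + 20782) = -18393/(1*(1 + 5184 + 48)/(216 + 2) + 20782) = -18393/(1*5233/218 + 20782) = -18393/(1*(1/218)*5233 + 20782) = -18393/(5233/218 + 20782) = -18393/4535709/218 = -18393*218/4535709 = -1336558/1511903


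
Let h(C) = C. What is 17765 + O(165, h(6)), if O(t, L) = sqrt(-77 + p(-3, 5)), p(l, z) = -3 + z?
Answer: 17765 + 5*I*sqrt(3) ≈ 17765.0 + 8.6602*I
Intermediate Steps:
O(t, L) = 5*I*sqrt(3) (O(t, L) = sqrt(-77 + (-3 + 5)) = sqrt(-77 + 2) = sqrt(-75) = 5*I*sqrt(3))
17765 + O(165, h(6)) = 17765 + 5*I*sqrt(3)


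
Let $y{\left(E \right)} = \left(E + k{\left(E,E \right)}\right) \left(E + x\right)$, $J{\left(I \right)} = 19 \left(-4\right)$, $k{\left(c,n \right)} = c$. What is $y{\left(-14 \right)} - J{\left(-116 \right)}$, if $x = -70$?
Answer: $2428$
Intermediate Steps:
$J{\left(I \right)} = -76$
$y{\left(E \right)} = 2 E \left(-70 + E\right)$ ($y{\left(E \right)} = \left(E + E\right) \left(E - 70\right) = 2 E \left(-70 + E\right)$)
$y{\left(-14 \right)} - J{\left(-116 \right)} = 2 \left(-14\right) \left(-70 - 14\right) - -76 = 2 \left(-14\right) \left(-84\right) + 76 = 2352 + 76 = 2428$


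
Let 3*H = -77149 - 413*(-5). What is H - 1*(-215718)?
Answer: 190690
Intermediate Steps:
H = -25028 (H = (-77149 - 413*(-5))/3 = (-77149 - 1*(-2065))/3 = (-77149 + 2065)/3 = (⅓)*(-75084) = -25028)
H - 1*(-215718) = -25028 - 1*(-215718) = -25028 + 215718 = 190690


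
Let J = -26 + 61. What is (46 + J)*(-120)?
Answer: -9720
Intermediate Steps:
J = 35
(46 + J)*(-120) = (46 + 35)*(-120) = 81*(-120) = -9720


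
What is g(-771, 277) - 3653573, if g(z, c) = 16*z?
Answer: -3665909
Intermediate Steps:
g(-771, 277) - 3653573 = 16*(-771) - 3653573 = -12336 - 3653573 = -3665909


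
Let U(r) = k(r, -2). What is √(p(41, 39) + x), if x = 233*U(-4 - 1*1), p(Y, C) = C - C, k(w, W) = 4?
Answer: 2*√233 ≈ 30.529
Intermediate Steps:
U(r) = 4
p(Y, C) = 0
x = 932 (x = 233*4 = 932)
√(p(41, 39) + x) = √(0 + 932) = √932 = 2*√233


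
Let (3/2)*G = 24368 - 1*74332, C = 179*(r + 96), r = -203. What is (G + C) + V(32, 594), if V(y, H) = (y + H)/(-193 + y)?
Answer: -25341185/483 ≈ -52466.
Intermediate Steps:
C = -19153 (C = 179*(-203 + 96) = 179*(-107) = -19153)
V(y, H) = (H + y)/(-193 + y)
G = -99928/3 (G = 2*(24368 - 1*74332)/3 = 2*(24368 - 74332)/3 = (2/3)*(-49964) = -99928/3 ≈ -33309.)
(G + C) + V(32, 594) = (-99928/3 - 19153) + (594 + 32)/(-193 + 32) = -157387/3 + 626/(-161) = -157387/3 - 1/161*626 = -157387/3 - 626/161 = -25341185/483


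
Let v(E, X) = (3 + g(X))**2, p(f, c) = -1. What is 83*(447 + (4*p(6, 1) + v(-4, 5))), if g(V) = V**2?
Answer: 101841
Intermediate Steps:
v(E, X) = (3 + X**2)**2
83*(447 + (4*p(6, 1) + v(-4, 5))) = 83*(447 + (4*(-1) + (3 + 5**2)**2)) = 83*(447 + (-4 + (3 + 25)**2)) = 83*(447 + (-4 + 28**2)) = 83*(447 + (-4 + 784)) = 83*(447 + 780) = 83*1227 = 101841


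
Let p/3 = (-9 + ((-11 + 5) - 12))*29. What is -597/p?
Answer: 199/783 ≈ 0.25415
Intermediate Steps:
p = -2349 (p = 3*((-9 + ((-11 + 5) - 12))*29) = 3*((-9 + (-6 - 12))*29) = 3*((-9 - 18)*29) = 3*(-27*29) = 3*(-783) = -2349)
-597/p = -597/(-2349) = -597*(-1/2349) = 199/783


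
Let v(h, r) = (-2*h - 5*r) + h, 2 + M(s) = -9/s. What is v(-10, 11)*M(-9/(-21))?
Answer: 1035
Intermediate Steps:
M(s) = -2 - 9/s
v(h, r) = -h - 5*r (v(h, r) = (-5*r - 2*h) + h = -h - 5*r)
v(-10, 11)*M(-9/(-21)) = (-1*(-10) - 5*11)*(-2 - 9/((-9/(-21)))) = (10 - 55)*(-2 - 9/((-9*(-1/21)))) = -45*(-2 - 9/3/7) = -45*(-2 - 9*7/3) = -45*(-2 - 21) = -45*(-23) = 1035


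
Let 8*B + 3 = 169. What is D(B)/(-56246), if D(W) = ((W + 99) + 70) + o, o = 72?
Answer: -1047/224984 ≈ -0.0046537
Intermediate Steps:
B = 83/4 (B = -3/8 + (⅛)*169 = -3/8 + 169/8 = 83/4 ≈ 20.750)
D(W) = 241 + W (D(W) = ((W + 99) + 70) + 72 = ((99 + W) + 70) + 72 = (169 + W) + 72 = 241 + W)
D(B)/(-56246) = (241 + 83/4)/(-56246) = (1047/4)*(-1/56246) = -1047/224984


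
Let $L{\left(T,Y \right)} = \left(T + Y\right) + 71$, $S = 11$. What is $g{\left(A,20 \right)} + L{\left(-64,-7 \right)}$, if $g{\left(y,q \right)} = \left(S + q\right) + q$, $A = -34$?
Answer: $51$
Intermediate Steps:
$g{\left(y,q \right)} = 11 + 2 q$ ($g{\left(y,q \right)} = \left(11 + q\right) + q = 11 + 2 q$)
$L{\left(T,Y \right)} = 71 + T + Y$
$g{\left(A,20 \right)} + L{\left(-64,-7 \right)} = \left(11 + 2 \cdot 20\right) - 0 = \left(11 + 40\right) + 0 = 51 + 0 = 51$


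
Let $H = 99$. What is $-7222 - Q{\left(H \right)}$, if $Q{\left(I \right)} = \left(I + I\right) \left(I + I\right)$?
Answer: $-46426$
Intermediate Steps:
$Q{\left(I \right)} = 4 I^{2}$ ($Q{\left(I \right)} = 2 I 2 I = 4 I^{2}$)
$-7222 - Q{\left(H \right)} = -7222 - 4 \cdot 99^{2} = -7222 - 4 \cdot 9801 = -7222 - 39204 = -46426$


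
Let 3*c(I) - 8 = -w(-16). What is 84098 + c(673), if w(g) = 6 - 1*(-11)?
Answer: 84095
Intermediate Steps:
w(g) = 17 (w(g) = 6 + 11 = 17)
c(I) = -3 (c(I) = 8/3 + (-1*17)/3 = 8/3 + (⅓)*(-17) = 8/3 - 17/3 = -3)
84098 + c(673) = 84098 - 3 = 84095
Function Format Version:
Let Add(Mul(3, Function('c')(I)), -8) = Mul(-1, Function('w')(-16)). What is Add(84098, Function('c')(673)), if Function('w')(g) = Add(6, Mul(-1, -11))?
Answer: 84095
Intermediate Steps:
Function('w')(g) = 17 (Function('w')(g) = Add(6, 11) = 17)
Function('c')(I) = -3 (Function('c')(I) = Add(Rational(8, 3), Mul(Rational(1, 3), Mul(-1, 17))) = Add(Rational(8, 3), Mul(Rational(1, 3), -17)) = Add(Rational(8, 3), Rational(-17, 3)) = -3)
Add(84098, Function('c')(673)) = Add(84098, -3) = 84095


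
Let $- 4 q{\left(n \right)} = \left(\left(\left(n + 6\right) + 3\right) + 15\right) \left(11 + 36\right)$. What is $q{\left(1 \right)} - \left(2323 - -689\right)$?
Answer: $- \frac{13223}{4} \approx -3305.8$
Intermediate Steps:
$q{\left(n \right)} = -282 - \frac{47 n}{4}$ ($q{\left(n \right)} = - \frac{\left(\left(\left(n + 6\right) + 3\right) + 15\right) \left(11 + 36\right)}{4} = - \frac{\left(\left(\left(6 + n\right) + 3\right) + 15\right) 47}{4} = - \frac{\left(\left(9 + n\right) + 15\right) 47}{4} = - \frac{\left(24 + n\right) 47}{4} = - \frac{1128 + 47 n}{4} = -282 - \frac{47 n}{4}$)
$q{\left(1 \right)} - \left(2323 - -689\right) = \left(-282 - \frac{47}{4}\right) - \left(2323 - -689\right) = \left(-282 - \frac{47}{4}\right) - \left(2323 + 689\right) = - \frac{1175}{4} - 3012 = - \frac{13223}{4}$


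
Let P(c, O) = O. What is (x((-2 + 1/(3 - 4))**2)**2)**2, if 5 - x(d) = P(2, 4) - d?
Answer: 10000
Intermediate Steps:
x(d) = 1 + d (x(d) = 5 - (4 - d) = 5 + (-4 + d) = 1 + d)
(x((-2 + 1/(3 - 4))**2)**2)**2 = ((1 + (-2 + 1/(3 - 4))**2)**2)**2 = ((1 + (-2 + 1/(-1))**2)**2)**2 = ((1 + (-2 - 1)**2)**2)**2 = ((1 + (-3)**2)**2)**2 = ((1 + 9)**2)**2 = (10**2)**2 = 100**2 = 10000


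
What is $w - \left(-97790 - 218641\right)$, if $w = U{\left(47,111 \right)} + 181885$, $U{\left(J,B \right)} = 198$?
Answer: $498514$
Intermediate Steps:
$w = 182083$ ($w = 198 + 181885 = 182083$)
$w - \left(-97790 - 218641\right) = 182083 - \left(-97790 - 218641\right) = 182083 - -316431 = 182083 + 316431 = 498514$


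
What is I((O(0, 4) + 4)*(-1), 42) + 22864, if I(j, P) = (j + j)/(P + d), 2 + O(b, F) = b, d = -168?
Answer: 1440434/63 ≈ 22864.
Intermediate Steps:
O(b, F) = -2 + b
I(j, P) = 2*j/(-168 + P) (I(j, P) = (j + j)/(P - 168) = (2*j)/(-168 + P) = 2*j/(-168 + P))
I((O(0, 4) + 4)*(-1), 42) + 22864 = 2*(((-2 + 0) + 4)*(-1))/(-168 + 42) + 22864 = 2*((-2 + 4)*(-1))/(-126) + 22864 = 2*(2*(-1))*(-1/126) + 22864 = 2*(-2)*(-1/126) + 22864 = 2/63 + 22864 = 1440434/63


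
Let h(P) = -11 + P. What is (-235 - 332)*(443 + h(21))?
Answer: -256851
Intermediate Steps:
(-235 - 332)*(443 + h(21)) = (-235 - 332)*(443 + (-11 + 21)) = -567*(443 + 10) = -567*453 = -256851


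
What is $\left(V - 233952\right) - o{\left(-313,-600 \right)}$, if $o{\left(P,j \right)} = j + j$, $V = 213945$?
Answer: $-18807$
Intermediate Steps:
$o{\left(P,j \right)} = 2 j$
$\left(V - 233952\right) - o{\left(-313,-600 \right)} = \left(213945 - 233952\right) - 2 \left(-600\right) = -20007 - -1200 = -20007 + 1200 = -18807$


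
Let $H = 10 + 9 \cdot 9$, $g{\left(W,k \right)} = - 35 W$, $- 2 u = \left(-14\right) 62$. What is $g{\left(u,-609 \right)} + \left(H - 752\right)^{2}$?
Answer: $421731$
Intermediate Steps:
$u = 434$ ($u = - \frac{\left(-14\right) 62}{2} = \left(- \frac{1}{2}\right) \left(-868\right) = 434$)
$H = 91$ ($H = 10 + 81 = 91$)
$g{\left(u,-609 \right)} + \left(H - 752\right)^{2} = \left(-35\right) 434 + \left(91 - 752\right)^{2} = -15190 + \left(-661\right)^{2} = -15190 + 436921 = 421731$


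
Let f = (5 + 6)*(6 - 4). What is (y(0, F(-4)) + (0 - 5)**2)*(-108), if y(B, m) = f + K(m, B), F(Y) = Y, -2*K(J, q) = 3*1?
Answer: -4914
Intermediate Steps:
K(J, q) = -3/2
f = 22 (f = 11*2 = 22)
y(B, m) = 41/2 (y(B, m) = 22 - 3/2 = 41/2)
(y(0, F(-4)) + (0 - 5)**2)*(-108) = (41/2 + (0 - 5)**2)*(-108) = (41/2 + (-5)**2)*(-108) = (41/2 + 25)*(-108) = (91/2)*(-108) = -4914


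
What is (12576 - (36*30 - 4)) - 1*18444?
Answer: -6944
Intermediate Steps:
(12576 - (36*30 - 4)) - 1*18444 = (12576 - (1080 - 4)) - 18444 = (12576 - 1*1076) - 18444 = (12576 - 1076) - 18444 = 11500 - 18444 = -6944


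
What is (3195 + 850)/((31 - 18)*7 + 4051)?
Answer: 4045/4142 ≈ 0.97658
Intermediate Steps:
(3195 + 850)/((31 - 18)*7 + 4051) = 4045/(13*7 + 4051) = 4045/(91 + 4051) = 4045/4142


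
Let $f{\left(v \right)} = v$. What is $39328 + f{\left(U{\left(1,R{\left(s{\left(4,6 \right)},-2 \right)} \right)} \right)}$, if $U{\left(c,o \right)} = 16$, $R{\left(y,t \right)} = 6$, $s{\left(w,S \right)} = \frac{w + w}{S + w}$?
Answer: $39344$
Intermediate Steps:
$s{\left(w,S \right)} = \frac{2 w}{S + w}$
$39328 + f{\left(U{\left(1,R{\left(s{\left(4,6 \right)},-2 \right)} \right)} \right)} = 39328 + 16 = 39344$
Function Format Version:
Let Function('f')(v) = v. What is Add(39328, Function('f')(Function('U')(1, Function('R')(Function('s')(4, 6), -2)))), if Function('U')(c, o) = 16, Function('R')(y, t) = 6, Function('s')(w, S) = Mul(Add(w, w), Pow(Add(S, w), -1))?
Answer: 39344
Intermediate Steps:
Function('s')(w, S) = Mul(2, w, Pow(Add(S, w), -1)) (Function('s')(w, S) = Mul(Mul(2, w), Pow(Add(S, w), -1)) = Mul(2, w, Pow(Add(S, w), -1)))
Add(39328, Function('f')(Function('U')(1, Function('R')(Function('s')(4, 6), -2)))) = Add(39328, 16) = 39344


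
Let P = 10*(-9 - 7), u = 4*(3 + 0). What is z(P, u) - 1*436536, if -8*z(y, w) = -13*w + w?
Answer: -436518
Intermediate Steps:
u = 12 (u = 4*3 = 12)
P = -160 (P = 10*(-16) = -160)
z(y, w) = 3*w/2 (z(y, w) = -(-13*w + w)/8 = -(-3)*w/2 = 3*w/2)
z(P, u) - 1*436536 = (3/2)*12 - 1*436536 = 18 - 436536 = -436518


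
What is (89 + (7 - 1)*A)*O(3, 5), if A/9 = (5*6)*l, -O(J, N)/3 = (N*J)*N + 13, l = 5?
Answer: -2161896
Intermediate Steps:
O(J, N) = -39 - 3*J*N**2 (O(J, N) = -3*((N*J)*N + 13) = -3*((J*N)*N + 13) = -3*(J*N**2 + 13) = -3*(13 + J*N**2) = -39 - 3*J*N**2)
A = 1350 (A = 9*((5*6)*5) = 9*(30*5) = 9*150 = 1350)
(89 + (7 - 1)*A)*O(3, 5) = (89 + (7 - 1)*1350)*(-39 - 3*3*5**2) = (89 + 6*1350)*(-39 - 3*3*25) = (89 + 8100)*(-39 - 225) = 8189*(-264) = -2161896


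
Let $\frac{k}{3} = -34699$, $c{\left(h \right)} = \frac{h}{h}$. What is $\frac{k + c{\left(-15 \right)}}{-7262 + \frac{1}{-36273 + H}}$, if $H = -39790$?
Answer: $\frac{7917854048}{552369507} \approx 14.334$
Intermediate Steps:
$c{\left(h \right)} = 1$
$k = -104097$ ($k = 3 \left(-34699\right) = -104097$)
$\frac{k + c{\left(-15 \right)}}{-7262 + \frac{1}{-36273 + H}} = \frac{-104097 + 1}{-7262 + \frac{1}{-36273 - 39790}} = - \frac{104096}{-7262 + \frac{1}{-76063}} = - \frac{104096}{-7262 - \frac{1}{76063}} = - \frac{104096}{- \frac{552369507}{76063}} = \left(-104096\right) \left(- \frac{76063}{552369507}\right) = \frac{7917854048}{552369507}$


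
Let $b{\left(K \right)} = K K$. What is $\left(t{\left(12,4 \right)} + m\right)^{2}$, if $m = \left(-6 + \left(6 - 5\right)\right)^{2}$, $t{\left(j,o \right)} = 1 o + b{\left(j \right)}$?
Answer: $29929$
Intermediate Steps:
$b{\left(K \right)} = K^{2}$
$t{\left(j,o \right)} = o + j^{2}$ ($t{\left(j,o \right)} = 1 o + j^{2} = o + j^{2}$)
$m = 25$ ($m = \left(-6 + \left(6 - 5\right)\right)^{2} = \left(-6 + 1\right)^{2} = \left(-5\right)^{2} = 25$)
$\left(t{\left(12,4 \right)} + m\right)^{2} = \left(\left(4 + 12^{2}\right) + 25\right)^{2} = \left(\left(4 + 144\right) + 25\right)^{2} = \left(148 + 25\right)^{2} = 173^{2} = 29929$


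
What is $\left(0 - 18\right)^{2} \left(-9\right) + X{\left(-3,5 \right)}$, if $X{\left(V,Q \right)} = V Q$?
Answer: $-2931$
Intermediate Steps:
$X{\left(V,Q \right)} = Q V$
$\left(0 - 18\right)^{2} \left(-9\right) + X{\left(-3,5 \right)} = \left(0 - 18\right)^{2} \left(-9\right) + 5 \left(-3\right) = \left(0 - 18\right)^{2} \left(-9\right) - 15 = \left(-18\right)^{2} \left(-9\right) - 15 = 324 \left(-9\right) - 15 = -2916 - 15 = -2931$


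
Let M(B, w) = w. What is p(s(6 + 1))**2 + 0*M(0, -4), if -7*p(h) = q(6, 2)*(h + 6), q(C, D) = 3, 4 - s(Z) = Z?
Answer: 81/49 ≈ 1.6531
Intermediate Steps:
s(Z) = 4 - Z
p(h) = -18/7 - 3*h/7 (p(h) = -3*(h + 6)/7 = -3*(6 + h)/7 = -(18 + 3*h)/7 = -18/7 - 3*h/7)
p(s(6 + 1))**2 + 0*M(0, -4) = (-18/7 - 3*(4 - (6 + 1))/7)**2 + 0*(-4) = (-18/7 - 3*(4 - 1*7)/7)**2 + 0 = (-18/7 - 3*(4 - 7)/7)**2 + 0 = (-18/7 - 3/7*(-3))**2 + 0 = (-18/7 + 9/7)**2 + 0 = (-9/7)**2 + 0 = 81/49 + 0 = 81/49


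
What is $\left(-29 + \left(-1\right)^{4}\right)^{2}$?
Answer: $784$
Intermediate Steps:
$\left(-29 + \left(-1\right)^{4}\right)^{2} = \left(-29 + 1\right)^{2} = \left(-28\right)^{2} = 784$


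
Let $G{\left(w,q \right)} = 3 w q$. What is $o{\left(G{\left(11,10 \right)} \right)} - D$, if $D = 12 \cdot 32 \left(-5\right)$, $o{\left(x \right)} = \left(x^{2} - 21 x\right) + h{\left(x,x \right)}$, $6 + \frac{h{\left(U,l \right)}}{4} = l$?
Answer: $105186$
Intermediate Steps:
$G{\left(w,q \right)} = 3 q w$
$h{\left(U,l \right)} = -24 + 4 l$
$o{\left(x \right)} = -24 + x^{2} - 17 x$ ($o{\left(x \right)} = \left(x^{2} - 21 x\right) + \left(-24 + 4 x\right) = -24 + x^{2} - 17 x$)
$D = -1920$ ($D = 384 \left(-5\right) = -1920$)
$o{\left(G{\left(11,10 \right)} \right)} - D = \left(-24 + \left(3 \cdot 10 \cdot 11\right)^{2} - 17 \cdot 3 \cdot 10 \cdot 11\right) - -1920 = \left(-24 + 330^{2} - 5610\right) + 1920 = \left(-24 + 108900 - 5610\right) + 1920 = 103266 + 1920 = 105186$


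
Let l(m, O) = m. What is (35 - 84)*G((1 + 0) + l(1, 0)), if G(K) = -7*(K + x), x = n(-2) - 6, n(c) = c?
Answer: -2058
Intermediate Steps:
x = -8 (x = -2 - 6 = -8)
G(K) = 56 - 7*K (G(K) = -7*(K - 8) = -7*(-8 + K) = 56 - 7*K)
(35 - 84)*G((1 + 0) + l(1, 0)) = (35 - 84)*(56 - 7*((1 + 0) + 1)) = -49*(56 - 7*(1 + 1)) = -49*(56 - 7*2) = -49*(56 - 14) = -49*42 = -2058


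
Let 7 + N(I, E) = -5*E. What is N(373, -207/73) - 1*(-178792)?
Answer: 13052340/73 ≈ 1.7880e+5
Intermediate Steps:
N(I, E) = -7 - 5*E
N(373, -207/73) - 1*(-178792) = (-7 - (-1035)/73) - 1*(-178792) = (-7 - (-1035)/73) + 178792 = (-7 - 5*(-207/73)) + 178792 = (-7 + 1035/73) + 178792 = 524/73 + 178792 = 13052340/73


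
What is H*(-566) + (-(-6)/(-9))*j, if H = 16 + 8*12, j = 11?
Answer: -190198/3 ≈ -63399.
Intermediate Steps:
H = 112 (H = 16 + 96 = 112)
H*(-566) + (-(-6)/(-9))*j = 112*(-566) - (-6)/(-9)*11 = -63392 - (-6)*(-1)/9*11 = -63392 - 2*⅓*11 = -63392 - ⅔*11 = -63392 - 22/3 = -190198/3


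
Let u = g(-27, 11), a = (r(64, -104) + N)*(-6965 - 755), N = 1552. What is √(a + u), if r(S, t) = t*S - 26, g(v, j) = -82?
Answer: √39603518 ≈ 6293.1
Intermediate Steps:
r(S, t) = -26 + S*t (r(S, t) = S*t - 26 = -26 + S*t)
a = 39603600 (a = ((-26 + 64*(-104)) + 1552)*(-6965 - 755) = ((-26 - 6656) + 1552)*(-7720) = (-6682 + 1552)*(-7720) = -5130*(-7720) = 39603600)
u = -82
√(a + u) = √(39603600 - 82) = √39603518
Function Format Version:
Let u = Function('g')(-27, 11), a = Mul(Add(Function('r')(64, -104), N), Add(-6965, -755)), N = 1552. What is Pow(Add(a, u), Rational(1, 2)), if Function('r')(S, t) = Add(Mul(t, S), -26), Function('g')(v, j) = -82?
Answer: Pow(39603518, Rational(1, 2)) ≈ 6293.1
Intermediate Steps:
Function('r')(S, t) = Add(-26, Mul(S, t)) (Function('r')(S, t) = Add(Mul(S, t), -26) = Add(-26, Mul(S, t)))
a = 39603600 (a = Mul(Add(Add(-26, Mul(64, -104)), 1552), Add(-6965, -755)) = Mul(Add(Add(-26, -6656), 1552), -7720) = Mul(Add(-6682, 1552), -7720) = Mul(-5130, -7720) = 39603600)
u = -82
Pow(Add(a, u), Rational(1, 2)) = Pow(Add(39603600, -82), Rational(1, 2)) = Pow(39603518, Rational(1, 2))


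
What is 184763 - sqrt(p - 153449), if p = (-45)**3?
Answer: 184763 - I*sqrt(244574) ≈ 1.8476e+5 - 494.54*I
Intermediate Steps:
p = -91125
184763 - sqrt(p - 153449) = 184763 - sqrt(-91125 - 153449) = 184763 - sqrt(-244574) = 184763 - I*sqrt(244574)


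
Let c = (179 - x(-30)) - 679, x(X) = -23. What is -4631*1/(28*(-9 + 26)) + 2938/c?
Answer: -3607475/227052 ≈ -15.888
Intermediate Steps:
c = -477 (c = (179 - 1*(-23)) - 679 = (179 + 23) - 679 = 202 - 679 = -477)
-4631*1/(28*(-9 + 26)) + 2938/c = -4631*1/(28*(-9 + 26)) + 2938/(-477) = -4631/(28*17) + 2938*(-1/477) = -4631/476 - 2938/477 = -3607475/227052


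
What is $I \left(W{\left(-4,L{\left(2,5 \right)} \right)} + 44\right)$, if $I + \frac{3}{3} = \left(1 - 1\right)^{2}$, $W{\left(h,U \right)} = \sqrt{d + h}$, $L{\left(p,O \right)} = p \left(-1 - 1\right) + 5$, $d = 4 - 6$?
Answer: $-44 - i \sqrt{6} \approx -44.0 - 2.4495 i$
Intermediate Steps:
$d = -2$ ($d = 4 - 6 = -2$)
$L{\left(p,O \right)} = 5 - 2 p$ ($L{\left(p,O \right)} = p \left(-1 - 1\right) + 5 = p \left(-2\right) + 5 = - 2 p + 5 = 5 - 2 p$)
$W{\left(h,U \right)} = \sqrt{-2 + h}$
$I = -1$ ($I = -1 + \left(1 - 1\right)^{2} = -1 + 0^{2} = -1 + 0 = -1$)
$I \left(W{\left(-4,L{\left(2,5 \right)} \right)} + 44\right) = - (\sqrt{-2 - 4} + 44) = - (\sqrt{-6} + 44) = - (i \sqrt{6} + 44) = - (44 + i \sqrt{6}) = -44 - i \sqrt{6}$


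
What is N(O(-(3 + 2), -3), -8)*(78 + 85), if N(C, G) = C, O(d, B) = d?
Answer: -815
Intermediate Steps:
N(O(-(3 + 2), -3), -8)*(78 + 85) = (-(3 + 2))*(78 + 85) = -1*5*163 = -5*163 = -815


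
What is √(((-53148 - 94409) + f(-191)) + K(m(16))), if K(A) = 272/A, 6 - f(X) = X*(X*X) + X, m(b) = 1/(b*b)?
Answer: √6890143 ≈ 2624.9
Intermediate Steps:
m(b) = b⁻²
f(X) = 6 - X - X³ (f(X) = 6 - (X*(X*X) + X) = 6 - (X*X² + X) = 6 - (X³ + X) = 6 - (X + X³) = 6 + (-X - X³) = 6 - X - X³)
√(((-53148 - 94409) + f(-191)) + K(m(16))) = √(((-53148 - 94409) + (6 - 1*(-191) - 1*(-191)³)) + 272/(16⁻²)) = √((-147557 + (6 + 191 - 1*(-6967871))) + 272/(1/256)) = √((-147557 + (6 + 191 + 6967871)) + 272*256) = √((-147557 + 6968068) + 69632) = √(6820511 + 69632) = √6890143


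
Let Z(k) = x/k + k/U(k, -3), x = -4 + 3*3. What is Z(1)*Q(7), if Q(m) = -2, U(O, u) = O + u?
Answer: -9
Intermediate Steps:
x = 5 (x = -4 + 9 = 5)
Z(k) = 5/k + k/(-3 + k) (Z(k) = 5/k + k/(k - 3) = 5/k + k/(-3 + k))
Z(1)*Q(7) = (5/1 + 1/(-3 + 1))*(-2) = (5*1 + 1/(-2))*(-2) = (5 + 1*(-½))*(-2) = (5 - ½)*(-2) = (9/2)*(-2) = -9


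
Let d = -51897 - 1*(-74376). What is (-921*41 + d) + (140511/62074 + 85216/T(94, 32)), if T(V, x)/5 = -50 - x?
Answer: -4806880297/310370 ≈ -15488.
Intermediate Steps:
d = 22479 (d = -51897 + 74376 = 22479)
T(V, x) = -250 - 5*x (T(V, x) = 5*(-50 - x) = -250 - 5*x)
(-921*41 + d) + (140511/62074 + 85216/T(94, 32)) = (-921*41 + 22479) + (140511/62074 + 85216/(-250 - 5*32)) = (-37761 + 22479) + (140511*(1/62074) + 85216/(-250 - 160)) = -15282 + (140511/62074 + 85216/(-410)) = -15282 + (140511/62074 + 85216*(-1/410)) = -15282 + (140511/62074 - 42608/205) = -15282 - 63805957/310370 = -4806880297/310370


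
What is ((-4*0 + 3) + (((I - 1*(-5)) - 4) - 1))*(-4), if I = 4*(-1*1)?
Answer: 4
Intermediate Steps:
I = -4 (I = 4*(-1) = -4)
((-4*0 + 3) + (((I - 1*(-5)) - 4) - 1))*(-4) = ((-4*0 + 3) + (((-4 - 1*(-5)) - 4) - 1))*(-4) = ((0 + 3) + (((-4 + 5) - 4) - 1))*(-4) = (3 + ((1 - 4) - 1))*(-4) = (3 + (-3 - 1))*(-4) = (3 - 4)*(-4) = -1*(-4) = 4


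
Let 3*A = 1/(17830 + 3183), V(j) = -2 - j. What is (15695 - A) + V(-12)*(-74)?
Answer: 942748244/63039 ≈ 14955.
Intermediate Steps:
A = 1/63039 (A = 1/(3*(17830 + 3183)) = (1/3)/21013 = (1/3)*(1/21013) = 1/63039 ≈ 1.5863e-5)
(15695 - A) + V(-12)*(-74) = (15695 - 1*1/63039) + (-2 - 1*(-12))*(-74) = (15695 - 1/63039) + (-2 + 12)*(-74) = 989397104/63039 + 10*(-74) = 989397104/63039 - 740 = 942748244/63039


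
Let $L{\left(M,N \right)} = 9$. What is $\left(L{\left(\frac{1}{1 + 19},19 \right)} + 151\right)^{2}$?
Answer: $25600$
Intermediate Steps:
$\left(L{\left(\frac{1}{1 + 19},19 \right)} + 151\right)^{2} = \left(9 + 151\right)^{2} = 160^{2} = 25600$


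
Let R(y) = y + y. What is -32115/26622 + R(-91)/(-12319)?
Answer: -130259827/109318806 ≈ -1.1916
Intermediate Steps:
R(y) = 2*y
-32115/26622 + R(-91)/(-12319) = -32115/26622 + (2*(-91))/(-12319) = -32115*1/26622 - 182*(-1/12319) = -10705/8874 + 182/12319 = -130259827/109318806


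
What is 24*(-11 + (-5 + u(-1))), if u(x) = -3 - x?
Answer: -432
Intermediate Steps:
24*(-11 + (-5 + u(-1))) = 24*(-11 + (-5 + (-3 - 1*(-1)))) = 24*(-11 + (-5 + (-3 + 1))) = 24*(-11 + (-5 - 2)) = 24*(-11 - 7) = 24*(-18) = -432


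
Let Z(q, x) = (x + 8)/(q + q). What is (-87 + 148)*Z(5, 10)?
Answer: 549/5 ≈ 109.80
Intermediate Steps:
Z(q, x) = (8 + x)/(2*q) (Z(q, x) = (8 + x)/((2*q)) = (8 + x)*(1/(2*q)) = (8 + x)/(2*q))
(-87 + 148)*Z(5, 10) = (-87 + 148)*((½)*(8 + 10)/5) = 61*((½)*(⅕)*18) = 61*(9/5) = 549/5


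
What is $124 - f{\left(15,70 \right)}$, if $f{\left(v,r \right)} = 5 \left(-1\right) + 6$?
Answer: $123$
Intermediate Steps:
$f{\left(v,r \right)} = 1$ ($f{\left(v,r \right)} = -5 + 6 = 1$)
$124 - f{\left(15,70 \right)} = 124 - 1 = 123$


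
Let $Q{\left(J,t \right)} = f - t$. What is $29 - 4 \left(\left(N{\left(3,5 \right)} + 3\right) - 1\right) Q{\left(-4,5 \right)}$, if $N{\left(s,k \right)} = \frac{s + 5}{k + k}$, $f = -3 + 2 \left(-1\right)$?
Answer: $141$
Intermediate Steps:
$f = -5$ ($f = -3 - 2 = -5$)
$Q{\left(J,t \right)} = -5 - t$
$N{\left(s,k \right)} = \frac{5 + s}{2 k}$
$29 - 4 \left(\left(N{\left(3,5 \right)} + 3\right) - 1\right) Q{\left(-4,5 \right)} = 29 - 4 \left(\left(\frac{5 + 3}{2 \cdot 5} + 3\right) - 1\right) \left(-5 - 5\right) = 29 - 4 \left(\left(\frac{1}{2} \cdot \frac{1}{5} \cdot 8 + 3\right) - 1\right) \left(-5 - 5\right) = 29 - 4 \left(\left(\frac{4}{5} + 3\right) - 1\right) \left(-10\right) = 29 - 4 \left(\frac{19}{5} - 1\right) \left(-10\right) = 29 - 4 \cdot \frac{14}{5} \left(-10\right) = 29 - \frac{56}{5} \left(-10\right) = 29 - -112 = 29 + 112 = 141$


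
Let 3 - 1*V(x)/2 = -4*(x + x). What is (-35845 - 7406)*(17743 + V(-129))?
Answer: -678391935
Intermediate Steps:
V(x) = 6 + 16*x (V(x) = 6 - (-8)*(x + x) = 6 - (-8)*2*x = 6 - (-16)*x = 6 + 16*x)
(-35845 - 7406)*(17743 + V(-129)) = (-35845 - 7406)*(17743 + (6 + 16*(-129))) = -43251*(17743 + (6 - 2064)) = -43251*(17743 - 2058) = -43251*15685 = -678391935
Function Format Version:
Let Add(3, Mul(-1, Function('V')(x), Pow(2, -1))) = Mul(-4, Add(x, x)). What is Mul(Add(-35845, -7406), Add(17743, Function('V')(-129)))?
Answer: -678391935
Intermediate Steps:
Function('V')(x) = Add(6, Mul(16, x)) (Function('V')(x) = Add(6, Mul(-2, Mul(-4, Add(x, x)))) = Add(6, Mul(-2, Mul(-4, Mul(2, x)))) = Add(6, Mul(-2, Mul(-8, x))) = Add(6, Mul(16, x)))
Mul(Add(-35845, -7406), Add(17743, Function('V')(-129))) = Mul(Add(-35845, -7406), Add(17743, Add(6, Mul(16, -129)))) = Mul(-43251, Add(17743, Add(6, -2064))) = Mul(-43251, Add(17743, -2058)) = Mul(-43251, 15685) = -678391935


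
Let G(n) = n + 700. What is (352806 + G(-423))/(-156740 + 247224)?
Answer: 353083/90484 ≈ 3.9022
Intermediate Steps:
G(n) = 700 + n
(352806 + G(-423))/(-156740 + 247224) = (352806 + (700 - 423))/(-156740 + 247224) = (352806 + 277)/90484 = 353083*(1/90484) = 353083/90484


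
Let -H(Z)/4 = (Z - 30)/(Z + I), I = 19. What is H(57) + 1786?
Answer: 33907/19 ≈ 1784.6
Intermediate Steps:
H(Z) = -4*(-30 + Z)/(19 + Z) (H(Z) = -4*(Z - 30)/(Z + 19) = -4*(-30 + Z)/(19 + Z))
H(57) + 1786 = 4*(30 - 1*57)/(19 + 57) + 1786 = 4*(30 - 57)/76 + 1786 = 4*(1/76)*(-27) + 1786 = -27/19 + 1786 = 33907/19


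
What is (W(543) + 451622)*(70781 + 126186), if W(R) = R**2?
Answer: 147030153457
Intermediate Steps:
(W(543) + 451622)*(70781 + 126186) = (543**2 + 451622)*(70781 + 126186) = (294849 + 451622)*196967 = 746471*196967 = 147030153457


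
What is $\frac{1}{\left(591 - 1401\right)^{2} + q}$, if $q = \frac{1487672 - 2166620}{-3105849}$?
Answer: $\frac{1035283}{679249402616} \approx 1.5242 \cdot 10^{-6}$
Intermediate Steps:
$q = \frac{226316}{1035283}$ ($q = \left(-678948\right) \left(- \frac{1}{3105849}\right) = \frac{226316}{1035283} \approx 0.2186$)
$\frac{1}{\left(591 - 1401\right)^{2} + q} = \frac{1}{\left(591 - 1401\right)^{2} + \frac{226316}{1035283}} = \frac{1}{\left(-810\right)^{2} + \frac{226316}{1035283}} = \frac{1}{656100 + \frac{226316}{1035283}} = \frac{1}{\frac{679249402616}{1035283}} = \frac{1035283}{679249402616}$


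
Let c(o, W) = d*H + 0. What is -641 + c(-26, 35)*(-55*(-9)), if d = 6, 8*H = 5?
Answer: 4861/4 ≈ 1215.3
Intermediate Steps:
H = 5/8 (H = (⅛)*5 = 5/8 ≈ 0.62500)
c(o, W) = 15/4 (c(o, W) = 6*(5/8) + 0 = 15/4 + 0 = 15/4)
-641 + c(-26, 35)*(-55*(-9)) = -641 + 15*(-55*(-9))/4 = -641 + (15/4)*495 = -641 + 7425/4 = 4861/4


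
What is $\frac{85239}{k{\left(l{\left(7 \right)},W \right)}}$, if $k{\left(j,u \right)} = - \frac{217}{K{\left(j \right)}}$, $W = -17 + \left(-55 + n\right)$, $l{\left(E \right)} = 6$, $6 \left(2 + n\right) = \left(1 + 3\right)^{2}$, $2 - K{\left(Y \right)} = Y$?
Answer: $\frac{48708}{31} \approx 1571.2$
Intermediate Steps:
$K{\left(Y \right)} = 2 - Y$
$n = \frac{2}{3}$ ($n = -2 + \frac{\left(1 + 3\right)^{2}}{6} = -2 + \frac{4^{2}}{6} = -2 + \frac{1}{6} \cdot 16 = -2 + \frac{8}{3} = \frac{2}{3} \approx 0.66667$)
$W = - \frac{214}{3}$ ($W = -17 + \left(-55 + \frac{2}{3}\right) = -17 - \frac{163}{3} = - \frac{214}{3} \approx -71.333$)
$k{\left(j,u \right)} = - \frac{217}{2 - j}$
$\frac{85239}{k{\left(l{\left(7 \right)},W \right)}} = \frac{85239}{217 \frac{1}{-2 + 6}} = \frac{85239}{217 \cdot \frac{1}{4}} = \frac{85239}{\frac{217}{4}} = 85239 \cdot \frac{4}{217} = \frac{48708}{31}$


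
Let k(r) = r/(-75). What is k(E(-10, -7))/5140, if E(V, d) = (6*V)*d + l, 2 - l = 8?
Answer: -69/64250 ≈ -0.0010739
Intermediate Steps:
l = -6 (l = 2 - 1*8 = 2 - 8 = -6)
E(V, d) = -6 + 6*V*d (E(V, d) = (6*V)*d - 6 = 6*V*d - 6 = -6 + 6*V*d)
k(r) = -r/75 (k(r) = r*(-1/75) = -r/75)
k(E(-10, -7))/5140 = -(-6 + 6*(-10)*(-7))/75/5140 = -(-6 + 420)/75*(1/5140) = -1/75*414*(1/5140) = -138/25*1/5140 = -69/64250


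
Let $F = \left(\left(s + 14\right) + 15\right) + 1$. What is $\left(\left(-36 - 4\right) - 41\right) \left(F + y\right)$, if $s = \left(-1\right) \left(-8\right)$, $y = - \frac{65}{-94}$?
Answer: $- \frac{294597}{94} \approx -3134.0$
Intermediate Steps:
$y = \frac{65}{94}$ ($y = \left(-65\right) \left(- \frac{1}{94}\right) = \frac{65}{94} \approx 0.69149$)
$s = 8$
$F = 38$ ($F = \left(\left(8 + 14\right) + 15\right) + 1 = \left(22 + 15\right) + 1 = 37 + 1 = 38$)
$\left(\left(-36 - 4\right) - 41\right) \left(F + y\right) = \left(\left(-36 - 4\right) - 41\right) \left(38 + \frac{65}{94}\right) = \left(-40 - 41\right) \frac{3637}{94} = \left(-81\right) \frac{3637}{94} = - \frac{294597}{94}$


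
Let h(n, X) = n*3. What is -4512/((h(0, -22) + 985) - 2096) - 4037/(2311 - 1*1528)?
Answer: -952211/869913 ≈ -1.0946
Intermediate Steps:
h(n, X) = 3*n
-4512/((h(0, -22) + 985) - 2096) - 4037/(2311 - 1*1528) = -4512/((3*0 + 985) - 2096) - 4037/(2311 - 1*1528) = -4512/((0 + 985) - 2096) - 4037/(2311 - 1528) = -4512/(985 - 2096) - 4037/783 = -4512/(-1111) - 4037*1/783 = -4512*(-1/1111) - 4037/783 = 4512/1111 - 4037/783 = -952211/869913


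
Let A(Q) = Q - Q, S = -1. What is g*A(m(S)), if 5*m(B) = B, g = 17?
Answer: 0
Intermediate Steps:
m(B) = B/5
A(Q) = 0
g*A(m(S)) = 17*0 = 0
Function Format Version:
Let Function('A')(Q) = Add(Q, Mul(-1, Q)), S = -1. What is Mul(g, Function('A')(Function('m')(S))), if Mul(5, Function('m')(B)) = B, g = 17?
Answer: 0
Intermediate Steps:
Function('m')(B) = Mul(Rational(1, 5), B)
Function('A')(Q) = 0
Mul(g, Function('A')(Function('m')(S))) = Mul(17, 0) = 0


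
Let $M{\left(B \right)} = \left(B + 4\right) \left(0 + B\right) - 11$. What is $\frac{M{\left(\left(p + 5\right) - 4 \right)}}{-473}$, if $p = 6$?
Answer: $- \frac{6}{43} \approx -0.13953$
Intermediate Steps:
$M{\left(B \right)} = -11 + B \left(4 + B\right)$ ($M{\left(B \right)} = \left(4 + B\right) B - 11 = B \left(4 + B\right) - 11 = -11 + B \left(4 + B\right)$)
$\frac{M{\left(\left(p + 5\right) - 4 \right)}}{-473} = \frac{-11 + \left(\left(6 + 5\right) - 4\right)^{2} + 4 \left(\left(6 + 5\right) - 4\right)}{-473} = \left(-11 + \left(11 - 4\right)^{2} + 4 \left(11 - 4\right)\right) \left(- \frac{1}{473}\right) = \left(-11 + 7^{2} + 4 \cdot 7\right) \left(- \frac{1}{473}\right) = \left(-11 + 49 + 28\right) \left(- \frac{1}{473}\right) = 66 \left(- \frac{1}{473}\right) = - \frac{6}{43}$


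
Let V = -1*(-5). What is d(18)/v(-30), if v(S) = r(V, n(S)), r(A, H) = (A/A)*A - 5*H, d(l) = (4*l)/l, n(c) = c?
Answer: 4/155 ≈ 0.025806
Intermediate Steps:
d(l) = 4
V = 5
r(A, H) = A - 5*H (r(A, H) = 1*A - 5*H = A - 5*H)
v(S) = 5 - 5*S
d(18)/v(-30) = 4/(5 - 5*(-30)) = 4/(5 + 150) = 4/155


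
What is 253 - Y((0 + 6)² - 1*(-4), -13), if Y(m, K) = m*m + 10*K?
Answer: -1217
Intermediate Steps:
Y(m, K) = m² + 10*K
253 - Y((0 + 6)² - 1*(-4), -13) = 253 - (((0 + 6)² - 1*(-4))² + 10*(-13)) = 253 - ((6² + 4)² - 130) = 253 - ((36 + 4)² - 130) = 253 - (40² - 130) = 253 - (1600 - 130) = 253 - 1*1470 = 253 - 1470 = -1217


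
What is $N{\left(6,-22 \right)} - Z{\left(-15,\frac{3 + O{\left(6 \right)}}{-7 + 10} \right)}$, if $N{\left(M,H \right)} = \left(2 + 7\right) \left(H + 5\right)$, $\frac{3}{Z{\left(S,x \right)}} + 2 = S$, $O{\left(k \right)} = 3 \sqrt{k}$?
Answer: $- \frac{2598}{17} \approx -152.82$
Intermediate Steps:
$Z{\left(S,x \right)} = \frac{3}{-2 + S}$
$N{\left(M,H \right)} = 45 + 9 H$ ($N{\left(M,H \right)} = 9 \left(5 + H\right) = 45 + 9 H$)
$N{\left(6,-22 \right)} - Z{\left(-15,\frac{3 + O{\left(6 \right)}}{-7 + 10} \right)} = \left(45 + 9 \left(-22\right)\right) - \frac{3}{-2 - 15} = \left(45 - 198\right) - \frac{3}{-17} = -153 - 3 \left(- \frac{1}{17}\right) = -153 - - \frac{3}{17} = -153 + \frac{3}{17} = - \frac{2598}{17}$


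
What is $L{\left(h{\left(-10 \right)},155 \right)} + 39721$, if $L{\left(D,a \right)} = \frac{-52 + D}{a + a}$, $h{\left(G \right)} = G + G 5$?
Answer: $\frac{6156699}{155} \approx 39721.0$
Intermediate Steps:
$h{\left(G \right)} = 6 G$ ($h{\left(G \right)} = G + 5 G = 6 G$)
$L{\left(D,a \right)} = \frac{-52 + D}{2 a}$
$L{\left(h{\left(-10 \right)},155 \right)} + 39721 = \frac{-52 + 6 \left(-10\right)}{2 \cdot 155} + 39721 = \frac{1}{2} \cdot \frac{1}{155} \left(-52 - 60\right) + 39721 = \frac{1}{2} \cdot \frac{1}{155} \left(-112\right) + 39721 = - \frac{56}{155} + 39721 = \frac{6156699}{155}$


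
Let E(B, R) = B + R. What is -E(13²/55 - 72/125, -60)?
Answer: 79067/1375 ≈ 57.503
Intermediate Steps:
-E(13²/55 - 72/125, -60) = -((13²/55 - 72/125) - 60) = -((169*(1/55) - 72*1/125) - 60) = -((169/55 - 72/125) - 60) = -(3433/1375 - 60) = -1*(-79067/1375) = 79067/1375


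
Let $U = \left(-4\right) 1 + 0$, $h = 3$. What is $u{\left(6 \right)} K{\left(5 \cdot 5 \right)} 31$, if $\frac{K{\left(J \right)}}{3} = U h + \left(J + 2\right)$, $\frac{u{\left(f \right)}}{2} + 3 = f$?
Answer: $8370$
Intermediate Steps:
$u{\left(f \right)} = -6 + 2 f$
$U = -4$ ($U = -4 + 0 = -4$)
$K{\left(J \right)} = -30 + 3 J$ ($K{\left(J \right)} = 3 \left(\left(-4\right) 3 + \left(J + 2\right)\right) = 3 \left(-12 + \left(2 + J\right)\right) = 3 \left(-10 + J\right) = -30 + 3 J$)
$u{\left(6 \right)} K{\left(5 \cdot 5 \right)} 31 = \left(-6 + 2 \cdot 6\right) \left(-30 + 3 \cdot 5 \cdot 5\right) 31 = \left(-6 + 12\right) \left(-30 + 3 \cdot 25\right) 31 = 6 \left(-30 + 75\right) 31 = 6 \cdot 45 \cdot 31 = 270 \cdot 31 = 8370$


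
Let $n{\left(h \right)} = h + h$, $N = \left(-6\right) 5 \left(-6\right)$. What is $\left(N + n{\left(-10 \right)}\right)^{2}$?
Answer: $25600$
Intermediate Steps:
$N = 180$ ($N = \left(-30\right) \left(-6\right) = 180$)
$n{\left(h \right)} = 2 h$
$\left(N + n{\left(-10 \right)}\right)^{2} = \left(180 + 2 \left(-10\right)\right)^{2} = \left(180 - 20\right)^{2} = 160^{2} = 25600$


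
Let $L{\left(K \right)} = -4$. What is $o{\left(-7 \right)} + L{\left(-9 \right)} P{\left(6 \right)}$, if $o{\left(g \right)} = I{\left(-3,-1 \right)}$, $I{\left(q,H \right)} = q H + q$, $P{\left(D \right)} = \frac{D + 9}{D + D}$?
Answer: $-5$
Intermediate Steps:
$P{\left(D \right)} = \frac{9 + D}{2 D}$
$I{\left(q,H \right)} = q + H q$ ($I{\left(q,H \right)} = H q + q = q + H q$)
$o{\left(g \right)} = 0$ ($o{\left(g \right)} = - 3 \left(1 - 1\right) = \left(-3\right) 0 = 0$)
$o{\left(-7 \right)} + L{\left(-9 \right)} P{\left(6 \right)} = 0 - 4 \frac{9 + 6}{2 \cdot 6} = 0 - 4 \cdot \frac{1}{2} \cdot \frac{1}{6} \cdot 15 = 0 - 5 = -5$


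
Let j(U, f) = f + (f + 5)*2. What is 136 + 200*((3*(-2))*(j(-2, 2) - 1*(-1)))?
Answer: -20264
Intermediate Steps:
j(U, f) = 10 + 3*f (j(U, f) = f + (5 + f)*2 = f + (10 + 2*f) = 10 + 3*f)
136 + 200*((3*(-2))*(j(-2, 2) - 1*(-1))) = 136 + 200*((3*(-2))*((10 + 3*2) - 1*(-1))) = 136 + 200*(-6*((10 + 6) + 1)) = 136 + 200*(-6*(16 + 1)) = 136 + 200*(-6*17) = 136 + 200*(-102) = 136 - 20400 = -20264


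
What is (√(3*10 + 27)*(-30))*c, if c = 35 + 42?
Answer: -2310*√57 ≈ -17440.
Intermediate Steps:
c = 77
(√(3*10 + 27)*(-30))*c = (√(3*10 + 27)*(-30))*77 = (√(30 + 27)*(-30))*77 = (√57*(-30))*77 = -30*√57*77 = -2310*√57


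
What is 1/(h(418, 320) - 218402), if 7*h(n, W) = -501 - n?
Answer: -7/1529733 ≈ -4.5760e-6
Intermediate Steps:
h(n, W) = -501/7 - n/7 (h(n, W) = (-501 - n)/7 = -501/7 - n/7)
1/(h(418, 320) - 218402) = 1/((-501/7 - 1/7*418) - 218402) = 1/((-501/7 - 418/7) - 218402) = 1/(-919/7 - 218402) = 1/(-1529733/7) = -7/1529733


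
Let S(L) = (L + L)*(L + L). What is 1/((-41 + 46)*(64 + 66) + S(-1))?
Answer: 1/654 ≈ 0.0015291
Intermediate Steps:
S(L) = 4*L² (S(L) = (2*L)*(2*L) = 4*L²)
1/((-41 + 46)*(64 + 66) + S(-1)) = 1/((-41 + 46)*(64 + 66) + 4*(-1)²) = 1/(5*130 + 4*1) = 1/(650 + 4) = 1/654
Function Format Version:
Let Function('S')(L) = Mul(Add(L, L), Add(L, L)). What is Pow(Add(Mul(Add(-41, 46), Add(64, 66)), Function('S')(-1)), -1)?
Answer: Rational(1, 654) ≈ 0.0015291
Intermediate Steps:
Function('S')(L) = Mul(4, Pow(L, 2)) (Function('S')(L) = Mul(Mul(2, L), Mul(2, L)) = Mul(4, Pow(L, 2)))
Pow(Add(Mul(Add(-41, 46), Add(64, 66)), Function('S')(-1)), -1) = Pow(Add(Mul(Add(-41, 46), Add(64, 66)), Mul(4, Pow(-1, 2))), -1) = Pow(Add(Mul(5, 130), Mul(4, 1)), -1) = Pow(Add(650, 4), -1) = Pow(654, -1) = Rational(1, 654)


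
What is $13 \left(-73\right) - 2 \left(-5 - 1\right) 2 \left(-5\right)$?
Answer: $-1069$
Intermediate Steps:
$13 \left(-73\right) - 2 \left(-5 - 1\right) 2 \left(-5\right) = -949 - 2 \left(-5 - 1\right) 2 \left(-5\right) = -949 - 2 \left(-6\right) 2 \left(-5\right) = -949 - 2 \left(\left(-12\right) \left(-5\right)\right) = -949 - 120 = -1069$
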